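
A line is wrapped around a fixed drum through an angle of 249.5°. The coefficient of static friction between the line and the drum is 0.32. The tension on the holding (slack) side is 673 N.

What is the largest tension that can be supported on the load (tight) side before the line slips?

T_max ≈ 2710 N

At impending slip the capstan equation gives T₂/T₁ = e^{μβ} with β in radians.
β = 249.5° × π/180 = 4.355 rad.
e^{μβ} = e^{0.32×4.355} = 4.029.
T₂ = T₁ · e^{μβ} = 673 × 4.029 = 2710 N.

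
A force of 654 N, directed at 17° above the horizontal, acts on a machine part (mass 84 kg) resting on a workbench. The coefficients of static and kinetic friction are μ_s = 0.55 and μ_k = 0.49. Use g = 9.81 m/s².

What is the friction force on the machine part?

f ≈ 310 N

Vertical equilibrium gives N = m g − P sin α = 632.8 N.
Horizontally, friction must balance P cos α = 625.4 N.
μ_s N = 0.55 × 632.8 = 348.1 N.
The required friction exceeds μ_s N, so the machine part moves and f = μ_k N = 310 N.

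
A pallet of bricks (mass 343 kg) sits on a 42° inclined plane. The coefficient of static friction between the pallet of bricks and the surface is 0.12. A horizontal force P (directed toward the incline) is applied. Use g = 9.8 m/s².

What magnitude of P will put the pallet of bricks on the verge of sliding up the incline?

At impending motion up the slope, friction acts down-slope at its limit: f = μ_s N.
Perpendicular to the incline: N = m g cos θ + P sin θ.
Along the incline: P cos θ = m g sin θ + μ_s N = m g sin θ + μ_s (m g cos θ + P sin θ).
Solving, P (cos θ − μ_s sin θ) = m g (sin θ + μ_s cos θ), so P = 343×9.8×(sin 42° + 0.12 cos 42°)/(cos 42° − 0.12 sin 42°) = 3360×0.7583/0.6628 = 3850 N.

P ≈ 3850 N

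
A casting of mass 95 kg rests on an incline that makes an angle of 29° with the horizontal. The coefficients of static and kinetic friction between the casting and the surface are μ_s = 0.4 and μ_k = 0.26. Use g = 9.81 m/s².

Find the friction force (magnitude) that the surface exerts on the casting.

f ≈ 212 N (up the incline)

Perpendicular to the surface, N = m g cos θ = 95·9.81·cos 29° = 815.1 N.
For equilibrium along the incline, friction must balance the weight component: f = m g sin θ = 451.8 N up the slope.
The static-friction ceiling is μ_s N = 0.4 × 815.1 = 326 N.
|451.8| exceeds 326 N, so the casting slips down-slope; friction is kinetic, f = μ_k N = 0.26×815.1 = 212 N.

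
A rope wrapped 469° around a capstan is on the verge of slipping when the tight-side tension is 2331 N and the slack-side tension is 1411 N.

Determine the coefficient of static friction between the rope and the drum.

μ ≈ 0.0613

T₂/T₁ = e^{μβ} → μ = ln(T₂/T₁)/β.
β = 469° = 8.186 rad.
μ = ln(2331/1411)/8.186 = ln(1.652)/8.186 = 0.0613.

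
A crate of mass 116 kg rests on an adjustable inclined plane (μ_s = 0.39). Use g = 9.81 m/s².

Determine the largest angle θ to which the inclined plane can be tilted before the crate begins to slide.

At the slip threshold, m g sin θ = μ_s · m g cos θ, so tan θ = μ_s.
θ_max = arctan(0.39) = 21.3°.

θ_max ≈ 21.3°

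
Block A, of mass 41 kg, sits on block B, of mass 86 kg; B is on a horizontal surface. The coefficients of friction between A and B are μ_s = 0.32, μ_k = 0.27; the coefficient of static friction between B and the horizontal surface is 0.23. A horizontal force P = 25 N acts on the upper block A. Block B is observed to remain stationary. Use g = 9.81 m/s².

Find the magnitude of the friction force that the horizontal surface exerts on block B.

Between the blocks, N₁ = m_A g = 402.2 N.
So the A–B interface can sustain at most μ_s N₁ = 128.7 N of static friction.
Since P = 25 N ≤ 128.7 N, A does not slip on B; friction on A equals P = 25 N.
B experiences an equal 25 N forward from A (third law). B is in equilibrium, so the floor supplies f₂ = 25 N of static friction (limit μ_s(m_A+m_B)g = 286.6 N, not exceeded).

f ≈ 25 N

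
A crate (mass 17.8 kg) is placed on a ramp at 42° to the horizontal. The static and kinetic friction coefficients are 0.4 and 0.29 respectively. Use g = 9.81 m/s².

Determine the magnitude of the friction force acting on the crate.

f ≈ 37.6 N (up the incline)

The normal reaction is N = m g cos θ = 129.8 N.
Along the slope the weight component is m g sin θ = 116.8 N; friction must supply exactly this, acting up-slope.
Static friction can supply at most μ_s N = 51.91 N.
|116.8| exceeds 51.91 N, so the crate slips down-slope; friction is kinetic, f = μ_k N = 0.29×129.8 = 37.6 N.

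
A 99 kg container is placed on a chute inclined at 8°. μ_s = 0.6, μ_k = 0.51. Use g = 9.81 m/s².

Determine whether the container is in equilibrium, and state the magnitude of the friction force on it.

f ≈ 135 N

N = m g cos θ = 962 N.
Down-slope weight component: m g sin θ = 135 N.
μ_s N = 577 N.
135 ≤ 577 N, so it stays put; friction = 135 N.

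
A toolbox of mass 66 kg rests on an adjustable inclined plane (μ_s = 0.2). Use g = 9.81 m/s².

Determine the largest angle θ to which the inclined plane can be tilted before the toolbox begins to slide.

At the slip threshold, m g sin θ = μ_s · m g cos θ, so tan θ = μ_s.
θ_max = arctan(0.2) = 11.3°.

θ_max ≈ 11.3°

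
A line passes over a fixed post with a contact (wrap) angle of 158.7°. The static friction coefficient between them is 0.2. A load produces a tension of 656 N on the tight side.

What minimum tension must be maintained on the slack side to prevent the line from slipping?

T_min ≈ 377 N

Capstan equation at impending slip: T_tight/T_slack = e^{μβ}.
β = 158.7° = 2.77 rad; e^{μβ} = e^{0.2×2.77} = 1.74.
T_slack = T_tight / e^{μβ} = 656 / 1.74 = 377 N.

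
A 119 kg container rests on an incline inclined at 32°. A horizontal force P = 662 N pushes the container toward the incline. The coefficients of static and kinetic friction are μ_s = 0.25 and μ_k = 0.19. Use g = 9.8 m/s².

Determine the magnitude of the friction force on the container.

f ≈ 56.6 N (up the incline)

Resolve perpendicular to the incline: N = m g cos θ + P sin θ = 119×9.8×cos 32° + 662×sin 32° = 1340 N.
Parallel to the incline: P cos θ − m g sin θ = 561.4 − 618 = -56.58 N; the friction needed to balance this is 56.58 N acting up the slope.
Maximum static friction: μ_s N = 0.25 × 1340 = 335 N.
Since 56.58 N is within the 335 N limit, the container stays put and friction is exactly 56.6 N.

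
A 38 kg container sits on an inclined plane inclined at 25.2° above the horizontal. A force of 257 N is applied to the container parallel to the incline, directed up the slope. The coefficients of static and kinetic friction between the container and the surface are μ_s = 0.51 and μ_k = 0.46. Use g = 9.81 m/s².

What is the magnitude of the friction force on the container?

Perpendicular to the surface, N = m g cos θ = 38·9.81·cos 25.2° = 337.3 N.
Parallel to the incline, ΣF = 0 gives f = m g sin θ − P = 158.7 − 257 = -98.28 N (up-slope positive).
Static friction can supply at most μ_s N = 172 N.
Since |-98.28| ≤ 172 N, static friction is sufficient; f equals the required value, not μ_s N.

f ≈ 98.3 N (down the incline)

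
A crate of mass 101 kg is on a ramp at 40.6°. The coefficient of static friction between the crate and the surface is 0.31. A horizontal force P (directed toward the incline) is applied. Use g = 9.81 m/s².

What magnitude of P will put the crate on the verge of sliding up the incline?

P ≈ 1570 N

At impending motion up the slope, friction acts down-slope at its limit: f = μ_s N.
Perpendicular to the incline: N = m g cos θ + P sin θ.
Along the incline: P cos θ = m g sin θ + μ_s N = m g sin θ + μ_s (m g cos θ + P sin θ).
Solving, P (cos θ − μ_s sin θ) = m g (sin θ + μ_s cos θ), so P = 101×9.81×(sin 40.6° + 0.31 cos 40.6°)/(cos 40.6° − 0.31 sin 40.6°) = 991×0.8861/0.5575 = 1570 N.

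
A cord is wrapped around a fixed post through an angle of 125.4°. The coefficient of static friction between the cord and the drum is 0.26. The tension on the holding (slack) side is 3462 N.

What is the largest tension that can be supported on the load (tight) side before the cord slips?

T_max ≈ 6120 N

At impending slip the capstan equation gives T₂/T₁ = e^{μβ} with β in radians.
β = 125.4° × π/180 = 2.189 rad.
e^{μβ} = e^{0.26×2.189} = 1.767.
T₂ = T₁ · e^{μβ} = 3462 × 1.767 = 6120 N.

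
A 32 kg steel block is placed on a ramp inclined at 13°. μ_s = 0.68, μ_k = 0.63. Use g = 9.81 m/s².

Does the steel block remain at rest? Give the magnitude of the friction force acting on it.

f ≈ 70.6 N

N = m g cos θ = 306 N.
Down-slope weight component: m g sin θ = 70.6 N.
μ_s N = 208 N.
70.6 ≤ 208 N, so it stays put; friction = 70.6 N.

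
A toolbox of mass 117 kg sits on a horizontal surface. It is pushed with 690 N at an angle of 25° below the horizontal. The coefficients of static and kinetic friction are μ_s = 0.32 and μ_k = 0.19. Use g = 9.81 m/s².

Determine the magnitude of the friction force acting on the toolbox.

f ≈ 273 N

The vertical component of P adds to the normal force: N = m g + P sin α = 1148 + 291.6 = 1439 N.
For equilibrium, f = P cos α = 690×cos 25° = 625.4 N.
The static-friction limit is μ_s N = 460.6 N.
The required friction exceeds μ_s N, so the toolbox moves and f = μ_k N = 273 N.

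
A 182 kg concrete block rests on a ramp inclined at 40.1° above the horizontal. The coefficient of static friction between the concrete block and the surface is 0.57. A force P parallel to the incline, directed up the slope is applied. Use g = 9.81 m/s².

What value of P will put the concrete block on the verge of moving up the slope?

P ≈ 1930 N

At impending motion up the slope, friction acts down-slope at its limit: f = μ_s N.
P is parallel to the surface, so N = m g cos θ = 1370 N.
Along the incline: P = m g sin θ + μ_s N = 1150 + 0.57×1370 = 1930 N.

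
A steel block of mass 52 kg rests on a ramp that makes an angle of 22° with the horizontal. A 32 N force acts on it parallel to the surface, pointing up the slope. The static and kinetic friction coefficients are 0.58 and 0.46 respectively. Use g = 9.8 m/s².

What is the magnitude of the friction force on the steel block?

Normal force: N = m g cos θ = 52 × 9.8 × cos 22° = 472.5 N.
The friction needed for equilibrium is m g sin θ − P = 190.9 − 32 = 158.9 N, measured positive up-slope.
The static-friction ceiling is μ_s N = 0.58 × 472.5 = 274 N.
Since |158.9| ≤ 274 N, the steel block remains in static equilibrium and friction takes exactly the required value.

f ≈ 159 N (up the incline)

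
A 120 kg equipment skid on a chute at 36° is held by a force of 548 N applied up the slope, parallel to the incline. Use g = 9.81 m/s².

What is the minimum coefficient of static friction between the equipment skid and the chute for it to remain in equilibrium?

μ_s,min ≈ 0.151

N = m g cos θ = 952.4 N.
Friction must make up the shortfall along the incline: f = m g sin θ − P = 691.9 − 548 = 143.9 N.
At the threshold f = μ_s N, so μ_s,min = 143.9/952.4 = 0.151.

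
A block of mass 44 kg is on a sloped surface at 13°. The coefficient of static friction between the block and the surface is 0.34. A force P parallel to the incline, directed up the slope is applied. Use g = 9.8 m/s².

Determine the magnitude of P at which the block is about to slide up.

At impending motion up the slope, friction acts down-slope at its limit: f = μ_s N.
P is parallel to the surface, so N = m g cos θ = 420 N.
Along the incline: P = m g sin θ + μ_s N = 97 + 0.34×420 = 240 N.

P ≈ 240 N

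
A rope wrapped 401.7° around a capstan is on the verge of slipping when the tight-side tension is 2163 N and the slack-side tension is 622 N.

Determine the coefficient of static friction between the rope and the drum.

μ ≈ 0.178

T₂/T₁ = e^{μβ} → μ = ln(T₂/T₁)/β.
β = 401.7° = 7.011 rad.
μ = ln(2163/622)/7.011 = ln(3.477)/7.011 = 0.178.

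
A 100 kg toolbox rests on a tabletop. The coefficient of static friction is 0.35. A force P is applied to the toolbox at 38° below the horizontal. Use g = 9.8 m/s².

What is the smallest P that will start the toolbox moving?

P ≈ 599 N

N = m g + P sin α (the push presses the toolbox into the tabletop).
At impending slip, P cos α = μ_s N = μ_s (m g + P sin α).
Solving: P (cos α − μ_s sin α) = μ_s m g → P = 0.35×980/(cos 38° − 0.35 sin 38°) = 343/0.5725 = 599 N.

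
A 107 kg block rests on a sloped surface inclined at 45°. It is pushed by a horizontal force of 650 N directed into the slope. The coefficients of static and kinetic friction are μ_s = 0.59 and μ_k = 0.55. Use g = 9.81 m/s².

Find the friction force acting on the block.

Resolve perpendicular to the incline: N = m g cos θ + P sin θ = 107×9.81×cos 45° + 650×sin 45° = 1202 N.
Parallel to the incline: P cos θ − m g sin θ = 459.6 − 742.2 = -282.6 N; the friction needed to balance this is 282.6 N acting up the slope.
The limit of static friction is μ_s N = 709.1 N.
Since 282.6 N is within the 709.1 N limit, the block stays put and friction is exactly 283 N.

f ≈ 283 N (up the incline)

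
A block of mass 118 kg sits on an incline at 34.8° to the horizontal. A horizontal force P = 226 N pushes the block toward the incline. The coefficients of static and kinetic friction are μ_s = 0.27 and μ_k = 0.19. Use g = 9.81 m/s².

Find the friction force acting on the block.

f ≈ 205 N (up the incline)

Normal direction: N = m g cos θ + P sin θ = 1080 N.
Parallel to the incline: P cos θ − m g sin θ = 185.6 − 660.6 = -475.1 N; the friction needed to balance this is 475.1 N acting up the slope.
Maximum static friction: μ_s N = 0.27 × 1080 = 291.5 N.
The required 475.1 N exceeds the static limit, so the block slides down-slope and f = μ_k N = 0.19×1080 = 205 N.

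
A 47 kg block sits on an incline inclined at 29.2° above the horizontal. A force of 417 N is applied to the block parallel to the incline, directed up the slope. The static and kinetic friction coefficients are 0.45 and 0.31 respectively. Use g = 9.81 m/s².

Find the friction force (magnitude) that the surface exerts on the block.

f ≈ 125 N (down the incline)

Perpendicular to the surface, N = m g cos θ = 47·9.81·cos 29.2° = 402.5 N.
Parallel to the incline, ΣF = 0 gives f = m g sin θ − P = 224.9 − 417 = -192.1 N (up-slope positive).
Maximum static friction available: μ_s N = 0.45 × 402.5 = 181.1 N.
Since |-192.1| > 181.1 N, static friction cannot hold it; the block slides up the incline and kinetic friction applies: f = μ_k N = 0.31 × 402.5 = 125 N.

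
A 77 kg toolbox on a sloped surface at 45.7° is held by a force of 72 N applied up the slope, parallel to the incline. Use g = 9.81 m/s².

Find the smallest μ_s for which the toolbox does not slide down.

N = m g cos θ = 527.6 N.
Friction must make up the shortfall along the incline: f = m g sin θ − P = 540.6 − 72 = 468.6 N.
At the threshold f = μ_s N, so μ_s,min = 468.6/527.6 = 0.888.

μ_s,min ≈ 0.888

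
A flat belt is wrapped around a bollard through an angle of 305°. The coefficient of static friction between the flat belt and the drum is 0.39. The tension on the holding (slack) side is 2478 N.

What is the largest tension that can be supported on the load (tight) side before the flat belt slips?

T_max ≈ 19800 N

At impending slip the capstan equation gives T₂/T₁ = e^{μβ} with β in radians.
β = 305° × π/180 = 5.323 rad.
e^{μβ} = e^{0.39×5.323} = 7.973.
T₂ = T₁ · e^{μβ} = 2478 × 7.973 = 19800 N.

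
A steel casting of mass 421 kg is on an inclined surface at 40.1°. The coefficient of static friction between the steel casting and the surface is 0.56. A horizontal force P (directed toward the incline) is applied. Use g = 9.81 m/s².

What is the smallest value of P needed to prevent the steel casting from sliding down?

P_min ≈ 792 N

The steel casting tends to slide down (tan θ > μ_s), so at the point of impending slip friction acts up-slope at its limit: f = μ_s N.
Perpendicular to the incline: N = m g cos θ + P sin θ.
Along the incline: P cos θ + μ_s N = m g sin θ, i.e. P cos θ + μ_s (m g cos θ + P sin θ) = m g sin θ.
Solving, P (cos θ + μ_s sin θ) = m g (sin θ − μ_s cos θ), so P = 4130×0.2158/1.126 = 792 N.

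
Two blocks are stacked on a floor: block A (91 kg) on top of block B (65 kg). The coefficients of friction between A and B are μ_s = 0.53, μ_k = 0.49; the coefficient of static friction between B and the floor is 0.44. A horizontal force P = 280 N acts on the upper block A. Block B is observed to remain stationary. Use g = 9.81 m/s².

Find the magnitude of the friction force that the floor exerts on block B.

The normal force B exerts on A is simply A's weight, N₁ = 892.7 N.
Maximum static friction on A from B: μ_s N₁ = 0.53×892.7 = 473.1 N.
Since P = 280 N ≤ 473.1 N, A does not slip on B; friction on A equals P = 280 N.
By Newton's third law B feels 280 N forward from A. With B stationary, the floor's static friction on B balances it: f₂ = 280 N (well within μ_s(m_A+m_B)g = 673.4 N).

f ≈ 280 N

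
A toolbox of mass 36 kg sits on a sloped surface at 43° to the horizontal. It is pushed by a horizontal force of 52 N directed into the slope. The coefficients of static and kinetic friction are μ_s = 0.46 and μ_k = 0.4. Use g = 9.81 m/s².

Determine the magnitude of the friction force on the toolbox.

Resolve perpendicular to the incline: N = m g cos θ + P sin θ = 36×9.81×cos 43° + 52×sin 43° = 293.7 N.
Along the incline, the net driving force (taking up-slope positive) is P cos θ − m g sin θ = 38.03 − 240.9 = -202.8 N, so equilibrium requires friction f = 202.8 N (up-slope).
The limit of static friction is μ_s N = 135.1 N.
|f_req| = 202.8 > 135.1 N → the toolbox slides down the incline; f = μ_k N = 0.4 × 293.7 = 117 N.

f ≈ 117 N (up the incline)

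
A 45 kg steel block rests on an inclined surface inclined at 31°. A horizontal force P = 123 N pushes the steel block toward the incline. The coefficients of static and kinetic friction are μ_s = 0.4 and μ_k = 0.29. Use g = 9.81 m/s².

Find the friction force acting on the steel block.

f ≈ 122 N (up the incline)

Resolve perpendicular to the incline: N = m g cos θ + P sin θ = 45×9.81×cos 31° + 123×sin 31° = 441.7 N.
Along the incline, the net driving force (taking up-slope positive) is P cos θ − m g sin θ = 105.4 − 227.4 = -121.9 N, so equilibrium requires friction f = 121.9 N (up-slope).
Maximum static friction: μ_s N = 0.4 × 441.7 = 176.7 N.
|f_req| = 121.9 ≤ 176.7 N → the steel block is in equilibrium; friction equals the required value.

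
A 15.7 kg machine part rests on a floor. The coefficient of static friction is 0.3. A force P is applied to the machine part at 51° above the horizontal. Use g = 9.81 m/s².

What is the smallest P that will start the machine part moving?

P ≈ 53.6 N

N = m g − P sin α (the pull lifts the machine part).
At impending slip, P cos α = μ_s N = μ_s (m g − P sin α).
Solving: P (cos α + μ_s sin α) = μ_s m g → P = 0.3×154/(cos 51° + 0.3 sin 51°) = 46.2/0.8625 = 53.6 N.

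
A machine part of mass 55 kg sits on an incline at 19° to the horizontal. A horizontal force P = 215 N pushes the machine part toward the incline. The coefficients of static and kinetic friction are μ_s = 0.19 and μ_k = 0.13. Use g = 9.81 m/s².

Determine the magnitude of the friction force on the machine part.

f ≈ 27.6 N (down the incline)

Resolve perpendicular to the incline: N = m g cos θ + P sin θ = 55×9.81×cos 19° + 215×sin 19° = 580.2 N.
Parallel to the incline: P cos θ − m g sin θ = 203.3 − 175.7 = 27.63 N; the friction needed to balance this is 27.63 N acting down the slope.
Maximum static friction: μ_s N = 0.19 × 580.2 = 110.2 N.
|f_req| = 27.63 ≤ 110.2 N → the machine part is in equilibrium; friction equals the required value.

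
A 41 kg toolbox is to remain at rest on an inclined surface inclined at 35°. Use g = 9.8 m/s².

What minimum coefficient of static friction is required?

μ_s,min ≈ 0.7

At the slip threshold m g sin θ = μ_s m g cos θ, so μ_s,min = tan θ.
μ_s,min = tan 35° = 0.7.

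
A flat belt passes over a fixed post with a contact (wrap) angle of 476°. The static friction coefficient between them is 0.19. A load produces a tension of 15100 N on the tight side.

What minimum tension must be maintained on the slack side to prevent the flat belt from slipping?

T_min ≈ 3110 N

Capstan equation at impending slip: T_tight/T_slack = e^{μβ}.
β = 476° = 8.308 rad; e^{μβ} = e^{0.19×8.308} = 4.848.
T_slack = T_tight / e^{μβ} = 15100 / 4.848 = 3110 N.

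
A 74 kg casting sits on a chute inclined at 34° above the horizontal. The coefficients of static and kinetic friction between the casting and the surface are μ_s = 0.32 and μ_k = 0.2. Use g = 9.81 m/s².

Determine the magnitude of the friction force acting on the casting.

f ≈ 120 N (up the incline)

Perpendicular to the surface, N = m g cos θ = 74·9.81·cos 34° = 601.8 N.
For equilibrium along the incline, friction must balance the weight component: f = m g sin θ = 405.9 N up the slope.
Maximum static friction available: μ_s N = 0.32 × 601.8 = 192.6 N.
|405.9| exceeds 192.6 N, so the casting slips down-slope; friction is kinetic, f = μ_k N = 0.2×601.8 = 120 N.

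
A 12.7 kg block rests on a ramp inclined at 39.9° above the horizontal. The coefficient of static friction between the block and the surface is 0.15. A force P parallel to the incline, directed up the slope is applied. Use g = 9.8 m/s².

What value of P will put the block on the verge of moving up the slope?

P ≈ 94.2 N

At impending motion up the slope, friction acts down-slope at its limit: f = μ_s N.
P is parallel to the surface, so N = m g cos θ = 95.5 N.
Along the incline: P = m g sin θ + μ_s N = 79.8 + 0.15×95.5 = 94.2 N.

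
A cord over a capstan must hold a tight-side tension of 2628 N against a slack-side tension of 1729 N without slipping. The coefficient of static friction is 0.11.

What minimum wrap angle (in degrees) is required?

β_min ≈ 218°

T₂/T₁ = e^{μβ} → β = ln(T₂/T₁)/μ.
β = ln(2628/1729)/0.11 = 0.4187/0.11 = 3.806 rad.
In degrees: β = 3.806 × 180/π = 218°.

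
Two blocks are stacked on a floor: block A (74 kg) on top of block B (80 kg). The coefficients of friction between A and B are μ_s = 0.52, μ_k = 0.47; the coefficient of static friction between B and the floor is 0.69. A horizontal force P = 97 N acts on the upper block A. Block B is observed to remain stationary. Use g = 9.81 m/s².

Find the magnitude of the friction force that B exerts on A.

The normal force B exerts on A is simply A's weight, N₁ = 725.9 N.
Maximum static friction on A from B: μ_s N₁ = 0.52×725.9 = 377.5 N.
P = 97 N is within that limit, so A and B move together (both at rest); the A–B friction is simply f₁ = P = 97 N.
B experiences an equal 97 N forward from A (third law). B is in equilibrium, so the floor supplies f₂ = 97 N of static friction (limit μ_s(m_A+m_B)g = 1042 N, not exceeded).

f ≈ 97 N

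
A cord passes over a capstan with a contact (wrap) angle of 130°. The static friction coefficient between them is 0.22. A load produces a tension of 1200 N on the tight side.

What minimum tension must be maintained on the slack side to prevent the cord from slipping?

T_min ≈ 728 N

Capstan equation at impending slip: T_tight/T_slack = e^{μβ}.
β = 130° = 2.269 rad; e^{μβ} = e^{0.22×2.269} = 1.647.
T_slack = T_tight / e^{μβ} = 1200 / 1.647 = 728 N.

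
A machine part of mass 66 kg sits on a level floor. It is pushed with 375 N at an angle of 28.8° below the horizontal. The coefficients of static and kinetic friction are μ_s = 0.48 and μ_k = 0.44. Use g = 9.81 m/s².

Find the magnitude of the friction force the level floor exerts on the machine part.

f ≈ 329 N

N = m g + P sin α = 647.5 + 375×sin 28.8° = 828.1 N.
Horizontally, friction must balance P cos α = 328.6 N.
μ_s N = 0.48 × 828.1 = 397.5 N.
328.6 ≤ 397.5 N → static; friction equals the required 329 N.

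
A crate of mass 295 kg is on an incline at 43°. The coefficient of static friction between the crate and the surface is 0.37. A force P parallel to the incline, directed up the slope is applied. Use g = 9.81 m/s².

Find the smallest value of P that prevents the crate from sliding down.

The crate tends to slide down (tan θ > μ_s), so at the point of impending slip friction acts up-slope at its limit: f = μ_s N.
P is parallel to the surface, so N = m g cos θ = 2120 N.
Along the incline: P + μ_s N = m g sin θ, so P = 1970 − 0.37×2120 = 1190 N.

P_min ≈ 1190 N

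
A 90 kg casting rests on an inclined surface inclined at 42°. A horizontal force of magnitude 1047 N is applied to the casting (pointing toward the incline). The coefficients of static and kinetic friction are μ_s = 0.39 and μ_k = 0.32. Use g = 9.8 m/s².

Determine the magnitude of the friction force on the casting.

f ≈ 188 N (down the incline)

The horizontal push has a component P sin θ into the surface, so N = m g cos θ + P sin θ = 655.5 + 700.6 = 1356 N.
Along the incline, the net driving force (taking up-slope positive) is P cos θ − m g sin θ = 778.1 − 590.2 = 187.9 N, so equilibrium requires friction f = -187.9 N (down-slope).
Maximum static friction: μ_s N = 0.39 × 1356 = 528.9 N.
Since 187.9 N is within the 528.9 N limit, the casting stays put and friction is exactly 188 N.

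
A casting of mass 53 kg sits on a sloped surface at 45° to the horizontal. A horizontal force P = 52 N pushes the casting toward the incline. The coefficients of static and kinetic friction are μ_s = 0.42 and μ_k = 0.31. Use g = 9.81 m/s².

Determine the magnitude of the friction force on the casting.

Resolve perpendicular to the incline: N = m g cos θ + P sin θ = 53×9.81×cos 45° + 52×sin 45° = 404.4 N.
Along the incline, the net driving force (taking up-slope positive) is P cos θ − m g sin θ = 36.77 − 367.6 = -330.9 N, so equilibrium requires friction f = 330.9 N (up-slope).
The limit of static friction is μ_s N = 169.9 N.
|f_req| = 330.9 > 169.9 N → the casting slides down the incline; f = μ_k N = 0.31 × 404.4 = 125 N.

f ≈ 125 N (up the incline)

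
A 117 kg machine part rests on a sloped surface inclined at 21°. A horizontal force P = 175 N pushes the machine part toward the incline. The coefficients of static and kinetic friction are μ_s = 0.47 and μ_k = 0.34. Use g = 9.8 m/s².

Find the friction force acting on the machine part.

f ≈ 248 N (up the incline)

Normal direction: N = m g cos θ + P sin θ = 1133 N.
Parallel to the incline: P cos θ − m g sin θ = 163.4 − 410.9 = -247.5 N; the friction needed to balance this is 247.5 N acting up the slope.
The limit of static friction is μ_s N = 532.6 N.
Since 247.5 N is within the 532.6 N limit, the machine part stays put and friction is exactly 248 N.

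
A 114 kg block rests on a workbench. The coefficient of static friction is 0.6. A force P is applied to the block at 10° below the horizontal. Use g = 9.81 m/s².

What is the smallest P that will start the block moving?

P ≈ 762 N

N = m g + P sin α (the push presses the block into the workbench).
At impending slip, P cos α = μ_s N = μ_s (m g + P sin α).
Solving: P (cos α − μ_s sin α) = μ_s m g → P = 0.6×1120/(cos 10° − 0.6 sin 10°) = 671/0.8806 = 762 N.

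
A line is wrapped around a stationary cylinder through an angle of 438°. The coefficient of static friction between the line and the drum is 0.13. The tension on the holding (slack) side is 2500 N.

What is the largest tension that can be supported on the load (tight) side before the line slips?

T_max ≈ 6750 N

At impending slip the capstan equation gives T₂/T₁ = e^{μβ} with β in radians.
β = 438° × π/180 = 7.645 rad.
e^{μβ} = e^{0.13×7.645} = 2.701.
T₂ = T₁ · e^{μβ} = 2500 × 2.701 = 6750 N.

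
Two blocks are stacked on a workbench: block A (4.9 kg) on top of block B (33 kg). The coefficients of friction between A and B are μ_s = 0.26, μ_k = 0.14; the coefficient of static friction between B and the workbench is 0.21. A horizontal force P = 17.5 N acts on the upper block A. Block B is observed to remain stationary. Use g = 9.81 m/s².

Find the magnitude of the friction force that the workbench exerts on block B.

Between the blocks, N₁ = m_A g = 48.07 N.
So the A–B interface can sustain at most μ_s N₁ = 12.5 N of static friction.
P = 17.5 N exceeds that limit, so A slips over B and the interface friction becomes kinetic: f₁ = μ_k N₁ = 0.14×48.07 = 6.73 N.
B experiences an equal 6.73 N forward from A (third law). B is in equilibrium, so the floor supplies f₂ = 6.73 N of static friction (limit μ_s(m_A+m_B)g = 78.08 N, not exceeded).

f ≈ 6.73 N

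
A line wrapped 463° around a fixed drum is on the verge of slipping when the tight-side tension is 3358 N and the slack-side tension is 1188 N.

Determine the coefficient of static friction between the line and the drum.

μ ≈ 0.129

T₂/T₁ = e^{μβ} → μ = ln(T₂/T₁)/β.
β = 463° = 8.081 rad.
μ = ln(3358/1188)/8.081 = ln(2.827)/8.081 = 0.129.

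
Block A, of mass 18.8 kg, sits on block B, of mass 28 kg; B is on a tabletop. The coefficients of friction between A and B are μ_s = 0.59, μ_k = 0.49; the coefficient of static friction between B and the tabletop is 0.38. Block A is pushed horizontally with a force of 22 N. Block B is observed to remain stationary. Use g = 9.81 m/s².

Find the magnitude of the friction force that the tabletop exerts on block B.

f ≈ 22 N

Between the blocks, N₁ = m_A g = 184.4 N.
Maximum static friction on A from B: μ_s N₁ = 0.59×184.4 = 108.8 N.
Since P = 22 N ≤ 108.8 N, A does not slip on B; friction on A equals P = 22 N.
By Newton's third law B feels 22 N forward from A. With B stationary, the floor's static friction on B balances it: f₂ = 22 N (well within μ_s(m_A+m_B)g = 174.5 N).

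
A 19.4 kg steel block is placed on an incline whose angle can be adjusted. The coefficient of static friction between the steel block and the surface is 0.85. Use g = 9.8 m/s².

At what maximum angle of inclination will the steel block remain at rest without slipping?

At the slip threshold, m g sin θ = μ_s · m g cos θ, so tan θ = μ_s.
θ_max = arctan(0.85) = 40.4°.

θ_max ≈ 40.4°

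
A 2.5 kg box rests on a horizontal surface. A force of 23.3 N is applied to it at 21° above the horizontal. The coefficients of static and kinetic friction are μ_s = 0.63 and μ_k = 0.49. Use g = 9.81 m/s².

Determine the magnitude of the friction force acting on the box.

N = m g − P sin α = 24.53 − 23.3×sin 21° = 16.18 N.
Horizontally, friction must balance P cos α = 21.75 N.
The static-friction limit is μ_s N = 10.19 N.
The required friction exceeds μ_s N, so the box moves and f = μ_k N = 7.93 N.

f ≈ 7.93 N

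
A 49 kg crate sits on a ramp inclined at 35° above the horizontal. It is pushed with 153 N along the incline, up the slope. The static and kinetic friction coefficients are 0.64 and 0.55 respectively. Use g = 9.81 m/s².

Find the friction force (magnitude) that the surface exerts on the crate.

Perpendicular to the surface, N = m g cos θ = 49·9.81·cos 35° = 393.8 N.
The friction needed for equilibrium is m g sin θ − P = 275.7 − 153 = 122.7 N, measured positive up-slope.
Maximum static friction available: μ_s N = 0.64 × 393.8 = 252 N.
Since |122.7| ≤ 252 N, the crate remains in static equilibrium and friction takes exactly the required value.

f ≈ 123 N (up the incline)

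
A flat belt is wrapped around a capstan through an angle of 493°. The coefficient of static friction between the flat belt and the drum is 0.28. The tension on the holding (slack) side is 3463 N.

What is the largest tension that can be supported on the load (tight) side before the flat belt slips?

At impending slip the capstan equation gives T₂/T₁ = e^{μβ} with β in radians.
β = 493° × π/180 = 8.604 rad.
e^{μβ} = e^{0.28×8.604} = 11.13.
T₂ = T₁ · e^{μβ} = 3463 × 11.13 = 38500 N.

T_max ≈ 38500 N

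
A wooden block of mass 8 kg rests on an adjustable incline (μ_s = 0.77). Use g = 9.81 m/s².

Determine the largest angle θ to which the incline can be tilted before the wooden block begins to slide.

At the slip threshold, m g sin θ = μ_s · m g cos θ, so tan θ = μ_s.
θ_max = arctan(0.77) = 37.6°.

θ_max ≈ 37.6°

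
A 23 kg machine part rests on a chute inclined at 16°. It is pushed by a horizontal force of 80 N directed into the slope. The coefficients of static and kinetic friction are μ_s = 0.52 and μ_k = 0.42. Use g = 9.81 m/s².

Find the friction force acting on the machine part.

Resolve perpendicular to the incline: N = m g cos θ + P sin θ = 23×9.81×cos 16° + 80×sin 16° = 238.9 N.
Along the incline, the net driving force (taking up-slope positive) is P cos θ − m g sin θ = 76.9 − 62.19 = 14.71 N, so equilibrium requires friction f = -14.71 N (down-slope).
The limit of static friction is μ_s N = 124.2 N.
Since 14.71 N is within the 124.2 N limit, the machine part stays put and friction is exactly 14.7 N.

f ≈ 14.7 N (down the incline)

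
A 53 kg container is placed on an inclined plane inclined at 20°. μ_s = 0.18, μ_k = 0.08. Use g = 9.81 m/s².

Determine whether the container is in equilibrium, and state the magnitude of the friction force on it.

N = m g cos θ = 489 N.
Down-slope weight component: m g sin θ = 178 N.
μ_s N = 87.9 N.
178 > 87.9 N, so it slides; kinetic friction f = μ_k N = 0.08×489 = 39.1 N.

f ≈ 39.1 N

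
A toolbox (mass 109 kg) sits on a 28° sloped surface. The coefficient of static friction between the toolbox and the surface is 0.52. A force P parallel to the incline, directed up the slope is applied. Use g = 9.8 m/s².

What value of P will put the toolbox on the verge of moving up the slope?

At impending motion up the slope, friction acts down-slope at its limit: f = μ_s N.
P is parallel to the surface, so N = m g cos θ = 943 N.
Along the incline: P = m g sin θ + μ_s N = 501 + 0.52×943 = 992 N.

P ≈ 992 N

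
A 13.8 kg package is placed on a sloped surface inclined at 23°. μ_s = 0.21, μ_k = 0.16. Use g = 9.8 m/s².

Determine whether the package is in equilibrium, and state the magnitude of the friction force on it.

f ≈ 19.9 N

N = m g cos θ = 124 N.
Down-slope weight component: m g sin θ = 52.8 N.
μ_s N = 26.1 N.
52.8 > 26.1 N, so it slides; kinetic friction f = μ_k N = 0.16×124 = 19.9 N.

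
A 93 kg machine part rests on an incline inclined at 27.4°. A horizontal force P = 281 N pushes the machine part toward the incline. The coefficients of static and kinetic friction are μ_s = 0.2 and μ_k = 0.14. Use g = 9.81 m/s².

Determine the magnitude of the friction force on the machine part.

f ≈ 170 N (up the incline)

Normal direction: N = m g cos θ + P sin θ = 939.3 N.
Along the incline, the net driving force (taking up-slope positive) is P cos θ − m g sin θ = 249.5 − 419.9 = -170.4 N, so equilibrium requires friction f = 170.4 N (up-slope).
The limit of static friction is μ_s N = 187.9 N.
|f_req| = 170.4 ≤ 187.9 N → the machine part is in equilibrium; friction equals the required value.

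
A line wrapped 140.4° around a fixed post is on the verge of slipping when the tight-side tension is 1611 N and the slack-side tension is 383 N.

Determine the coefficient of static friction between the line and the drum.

T₂/T₁ = e^{μβ} → μ = ln(T₂/T₁)/β.
β = 140.4° = 2.45 rad.
μ = ln(1611/383)/2.45 = ln(4.206)/2.45 = 0.586.

μ ≈ 0.586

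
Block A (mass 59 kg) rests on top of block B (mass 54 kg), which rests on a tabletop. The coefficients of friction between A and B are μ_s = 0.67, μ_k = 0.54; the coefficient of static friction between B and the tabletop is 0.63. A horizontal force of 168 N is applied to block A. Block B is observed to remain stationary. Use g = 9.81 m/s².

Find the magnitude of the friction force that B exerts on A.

f ≈ 168 N

The normal force B exerts on A is simply A's weight, N₁ = 578.8 N.
Maximum static friction on A from B: μ_s N₁ = 0.67×578.8 = 387.8 N.
P = 168 N is within that limit, so A and B move together (both at rest); the A–B friction is simply f₁ = P = 168 N.
B experiences an equal 168 N forward from A (third law). B is in equilibrium, so the floor supplies f₂ = 168 N of static friction (limit μ_s(m_A+m_B)g = 698.4 N, not exceeded).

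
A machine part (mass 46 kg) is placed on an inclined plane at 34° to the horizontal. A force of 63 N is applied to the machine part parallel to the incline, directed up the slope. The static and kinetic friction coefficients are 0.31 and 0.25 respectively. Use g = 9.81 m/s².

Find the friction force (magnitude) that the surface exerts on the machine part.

f ≈ 93.5 N (up the incline)

Normal force: N = m g cos θ = 46 × 9.81 × cos 34° = 374.1 N.
Parallel to the incline, ΣF = 0 gives f = m g sin θ − P = 252.3 − 63 = 189.3 N (up-slope positive).
The static-friction ceiling is μ_s N = 0.31 × 374.1 = 116 N.
|189.3| exceeds 116 N, so the machine part slips down-slope; friction is kinetic, f = μ_k N = 0.25×374.1 = 93.5 N.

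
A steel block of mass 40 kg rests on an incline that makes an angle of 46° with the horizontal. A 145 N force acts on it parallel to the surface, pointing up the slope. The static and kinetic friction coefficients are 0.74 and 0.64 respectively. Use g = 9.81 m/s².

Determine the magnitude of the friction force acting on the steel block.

f ≈ 137 N (up the incline)

Perpendicular to the surface, N = m g cos θ = 40·9.81·cos 46° = 272.6 N.
The friction needed for equilibrium is m g sin θ − P = 282.3 − 145 = 137.3 N, measured positive up-slope.
Maximum static friction available: μ_s N = 0.74 × 272.6 = 201.7 N.
Since |137.3| ≤ 201.7 N, the steel block remains in static equilibrium and friction takes exactly the required value.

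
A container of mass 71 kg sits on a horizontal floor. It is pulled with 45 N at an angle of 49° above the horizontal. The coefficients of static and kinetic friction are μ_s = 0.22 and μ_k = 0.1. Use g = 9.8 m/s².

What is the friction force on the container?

f ≈ 29.5 N

The vertical component of P reduces the normal force: N = m g − P sin α = 695.8 − 33.96 = 661.8 N.
The horizontal driving force is P cos α = 29.52 N, so equilibrium needs friction f = 29.52 N.
The static-friction limit is μ_s N = 145.6 N.
29.52 ≤ 145.6 N → static; friction equals the required 29.5 N.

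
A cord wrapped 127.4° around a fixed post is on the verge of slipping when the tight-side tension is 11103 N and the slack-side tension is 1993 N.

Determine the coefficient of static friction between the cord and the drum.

μ ≈ 0.772

T₂/T₁ = e^{μβ} → μ = ln(T₂/T₁)/β.
β = 127.4° = 2.224 rad.
μ = ln(11103/1993)/2.224 = ln(5.571)/2.224 = 0.772.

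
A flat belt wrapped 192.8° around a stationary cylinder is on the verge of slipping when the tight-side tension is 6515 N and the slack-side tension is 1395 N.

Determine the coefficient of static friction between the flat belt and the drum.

μ ≈ 0.458

T₂/T₁ = e^{μβ} → μ = ln(T₂/T₁)/β.
β = 192.8° = 3.365 rad.
μ = ln(6515/1395)/3.365 = ln(4.67)/3.365 = 0.458.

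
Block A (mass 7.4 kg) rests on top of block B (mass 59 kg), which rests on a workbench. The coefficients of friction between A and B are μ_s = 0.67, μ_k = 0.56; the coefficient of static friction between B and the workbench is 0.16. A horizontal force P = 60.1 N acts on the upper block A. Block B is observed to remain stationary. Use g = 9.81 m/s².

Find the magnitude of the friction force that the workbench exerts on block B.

The normal force B exerts on A is simply A's weight, N₁ = 72.59 N.
So the A–B interface can sustain at most μ_s N₁ = 48.64 N of static friction.
Since P = 60.1 N > 48.64 N, A slides on B; the A–B friction is kinetic: f₁ = μ_k N₁ = 0.56×72.59 = 40.7 N.
B experiences an equal 40.7 N forward from A (third law). B is in equilibrium, so the floor supplies f₂ = 40.7 N of static friction (limit μ_s(m_A+m_B)g = 104.2 N, not exceeded).

f ≈ 40.7 N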